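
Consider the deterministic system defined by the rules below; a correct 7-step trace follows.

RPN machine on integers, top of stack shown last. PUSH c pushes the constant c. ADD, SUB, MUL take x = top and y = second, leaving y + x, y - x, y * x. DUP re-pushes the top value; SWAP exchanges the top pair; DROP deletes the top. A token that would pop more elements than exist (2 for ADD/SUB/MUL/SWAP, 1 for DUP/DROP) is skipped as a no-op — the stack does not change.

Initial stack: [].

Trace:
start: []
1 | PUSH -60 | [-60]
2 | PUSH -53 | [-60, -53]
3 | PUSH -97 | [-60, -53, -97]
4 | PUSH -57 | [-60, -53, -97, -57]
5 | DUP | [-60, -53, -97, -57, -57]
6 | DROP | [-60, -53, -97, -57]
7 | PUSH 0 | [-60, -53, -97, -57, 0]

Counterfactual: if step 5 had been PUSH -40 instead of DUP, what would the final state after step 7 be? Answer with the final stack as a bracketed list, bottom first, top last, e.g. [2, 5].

[-60, -53, -97, -57, 0]

(re-executing from step 5 with the substitution; state before step 5: [-60, -53, -97, -57])
5 | PUSH -40 | [-60, -53, -97, -57, -40]
6 | DROP | [-60, -53, -97, -57]
7 | PUSH 0 | [-60, -53, -97, -57, 0]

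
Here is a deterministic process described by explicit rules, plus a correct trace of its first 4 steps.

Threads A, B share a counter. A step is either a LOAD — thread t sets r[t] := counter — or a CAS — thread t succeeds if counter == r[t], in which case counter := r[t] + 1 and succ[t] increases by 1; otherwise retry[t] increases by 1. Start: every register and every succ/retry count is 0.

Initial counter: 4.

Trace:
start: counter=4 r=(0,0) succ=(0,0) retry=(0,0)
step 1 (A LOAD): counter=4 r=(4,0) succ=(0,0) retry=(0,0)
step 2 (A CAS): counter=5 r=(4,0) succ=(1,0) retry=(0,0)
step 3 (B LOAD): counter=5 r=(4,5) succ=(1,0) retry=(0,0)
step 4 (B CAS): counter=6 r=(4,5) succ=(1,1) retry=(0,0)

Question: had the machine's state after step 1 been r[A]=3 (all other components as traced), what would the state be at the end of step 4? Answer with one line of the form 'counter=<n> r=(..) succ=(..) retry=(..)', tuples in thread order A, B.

counter=5 r=(3,4) succ=(0,1) retry=(1,0)

state after step 1 := counter=4 r=(3,0) succ=(0,0) retry=(0,0)
step 2 (A CAS): counter=4 r=(3,0) succ=(0,0) retry=(1,0)
step 3 (B LOAD): counter=4 r=(3,4) succ=(0,0) retry=(1,0)
step 4 (B CAS): counter=5 r=(3,4) succ=(0,1) retry=(1,0)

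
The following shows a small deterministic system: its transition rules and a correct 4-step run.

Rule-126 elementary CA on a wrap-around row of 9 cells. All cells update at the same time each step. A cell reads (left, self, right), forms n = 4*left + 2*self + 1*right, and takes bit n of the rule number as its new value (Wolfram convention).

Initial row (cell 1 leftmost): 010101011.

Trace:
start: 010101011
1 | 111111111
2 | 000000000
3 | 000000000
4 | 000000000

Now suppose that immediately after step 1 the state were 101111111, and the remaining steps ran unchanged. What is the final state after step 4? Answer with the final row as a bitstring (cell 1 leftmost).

111110011

state after step 1 := 101111111
2 | 111000000
3 | 101100001
4 | 111110011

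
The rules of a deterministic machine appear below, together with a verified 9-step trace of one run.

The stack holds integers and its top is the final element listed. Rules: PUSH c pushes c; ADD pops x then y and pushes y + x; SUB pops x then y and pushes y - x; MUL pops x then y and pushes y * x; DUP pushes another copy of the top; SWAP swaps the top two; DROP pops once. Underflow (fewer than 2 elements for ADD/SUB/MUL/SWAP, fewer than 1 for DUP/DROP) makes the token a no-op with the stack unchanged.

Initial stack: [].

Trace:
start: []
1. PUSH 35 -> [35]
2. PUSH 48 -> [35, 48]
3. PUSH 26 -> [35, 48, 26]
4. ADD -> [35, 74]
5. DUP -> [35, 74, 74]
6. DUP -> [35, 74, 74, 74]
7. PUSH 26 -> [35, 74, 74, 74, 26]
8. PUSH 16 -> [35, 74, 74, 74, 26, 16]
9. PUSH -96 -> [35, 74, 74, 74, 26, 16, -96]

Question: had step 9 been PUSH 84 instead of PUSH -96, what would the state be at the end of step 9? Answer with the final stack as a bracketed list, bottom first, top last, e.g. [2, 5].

(re-executing from step 9 with the substitution; state before step 9: [35, 74, 74, 74, 26, 16])
9. PUSH 84 -> [35, 74, 74, 74, 26, 16, 84]

[35, 74, 74, 74, 26, 16, 84]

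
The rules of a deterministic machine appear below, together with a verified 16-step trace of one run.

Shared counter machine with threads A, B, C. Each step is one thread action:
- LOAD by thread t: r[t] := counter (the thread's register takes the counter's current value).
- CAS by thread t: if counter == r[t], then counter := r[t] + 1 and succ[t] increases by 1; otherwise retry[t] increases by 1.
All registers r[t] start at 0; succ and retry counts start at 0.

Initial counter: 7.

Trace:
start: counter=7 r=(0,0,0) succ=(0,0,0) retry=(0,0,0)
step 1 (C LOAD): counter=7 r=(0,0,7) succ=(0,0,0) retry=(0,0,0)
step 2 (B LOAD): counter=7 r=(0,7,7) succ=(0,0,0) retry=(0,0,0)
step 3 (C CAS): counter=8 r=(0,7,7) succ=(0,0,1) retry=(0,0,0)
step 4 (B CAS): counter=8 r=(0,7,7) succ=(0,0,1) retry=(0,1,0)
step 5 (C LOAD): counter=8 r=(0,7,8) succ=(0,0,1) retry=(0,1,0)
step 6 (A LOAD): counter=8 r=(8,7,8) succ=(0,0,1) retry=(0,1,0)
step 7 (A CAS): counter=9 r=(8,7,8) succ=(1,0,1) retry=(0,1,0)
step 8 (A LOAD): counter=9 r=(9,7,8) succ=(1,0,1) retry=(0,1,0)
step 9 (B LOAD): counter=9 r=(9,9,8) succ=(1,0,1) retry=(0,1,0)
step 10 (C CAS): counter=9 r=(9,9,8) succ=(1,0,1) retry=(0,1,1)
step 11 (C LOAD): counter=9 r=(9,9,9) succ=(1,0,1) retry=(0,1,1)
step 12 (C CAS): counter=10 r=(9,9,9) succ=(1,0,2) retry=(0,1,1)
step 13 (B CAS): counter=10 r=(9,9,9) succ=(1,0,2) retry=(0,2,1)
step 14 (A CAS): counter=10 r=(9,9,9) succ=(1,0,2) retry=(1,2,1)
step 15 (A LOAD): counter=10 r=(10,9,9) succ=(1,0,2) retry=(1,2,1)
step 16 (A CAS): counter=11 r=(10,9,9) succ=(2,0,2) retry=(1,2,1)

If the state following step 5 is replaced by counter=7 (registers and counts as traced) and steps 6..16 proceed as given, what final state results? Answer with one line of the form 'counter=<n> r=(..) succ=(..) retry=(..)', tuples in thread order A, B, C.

counter=11 r=(10,8,9) succ=(2,0,3) retry=(1,2,0)

state after step 5 := counter=7 r=(0,7,8) succ=(0,0,1) retry=(0,1,0)
step 6 (A LOAD): counter=7 r=(7,7,8) succ=(0,0,1) retry=(0,1,0)
step 7 (A CAS): counter=8 r=(7,7,8) succ=(1,0,1) retry=(0,1,0)
step 8 (A LOAD): counter=8 r=(8,7,8) succ=(1,0,1) retry=(0,1,0)
step 9 (B LOAD): counter=8 r=(8,8,8) succ=(1,0,1) retry=(0,1,0)
step 10 (C CAS): counter=9 r=(8,8,8) succ=(1,0,2) retry=(0,1,0)
step 11 (C LOAD): counter=9 r=(8,8,9) succ=(1,0,2) retry=(0,1,0)
step 12 (C CAS): counter=10 r=(8,8,9) succ=(1,0,3) retry=(0,1,0)
step 13 (B CAS): counter=10 r=(8,8,9) succ=(1,0,3) retry=(0,2,0)
step 14 (A CAS): counter=10 r=(8,8,9) succ=(1,0,3) retry=(1,2,0)
step 15 (A LOAD): counter=10 r=(10,8,9) succ=(1,0,3) retry=(1,2,0)
step 16 (A CAS): counter=11 r=(10,8,9) succ=(2,0,3) retry=(1,2,0)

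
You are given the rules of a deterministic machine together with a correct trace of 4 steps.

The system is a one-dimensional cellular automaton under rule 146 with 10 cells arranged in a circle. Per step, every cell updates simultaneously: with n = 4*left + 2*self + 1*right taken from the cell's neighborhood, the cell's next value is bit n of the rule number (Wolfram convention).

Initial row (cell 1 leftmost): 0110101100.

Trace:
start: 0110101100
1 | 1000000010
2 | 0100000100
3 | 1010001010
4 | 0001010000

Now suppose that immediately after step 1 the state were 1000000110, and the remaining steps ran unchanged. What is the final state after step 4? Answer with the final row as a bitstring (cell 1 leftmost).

0001100011

state after step 1 := 1000000110
2 | 0100001000
3 | 1010010100
4 | 0001100011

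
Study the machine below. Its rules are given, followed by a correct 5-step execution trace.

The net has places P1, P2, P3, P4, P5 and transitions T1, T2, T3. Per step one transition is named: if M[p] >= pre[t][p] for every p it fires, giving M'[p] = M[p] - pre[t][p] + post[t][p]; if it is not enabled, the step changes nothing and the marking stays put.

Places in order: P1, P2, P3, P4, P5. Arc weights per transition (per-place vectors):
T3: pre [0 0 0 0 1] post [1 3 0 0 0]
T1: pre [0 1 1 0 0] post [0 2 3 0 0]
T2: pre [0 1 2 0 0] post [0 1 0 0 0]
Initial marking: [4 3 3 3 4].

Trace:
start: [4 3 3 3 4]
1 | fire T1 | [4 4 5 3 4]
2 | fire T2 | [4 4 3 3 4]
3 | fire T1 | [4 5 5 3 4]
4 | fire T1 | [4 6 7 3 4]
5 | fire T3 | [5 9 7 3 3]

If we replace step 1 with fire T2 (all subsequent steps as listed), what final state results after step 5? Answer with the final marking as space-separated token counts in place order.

(re-executing from step 1 with the substitution; state before step 1: [4 3 3 3 4])
1 | fire T2 | [4 3 1 3 4]
2 | fire T2 | [4 3 1 3 4]
3 | fire T1 | [4 4 3 3 4]
4 | fire T1 | [4 5 5 3 4]
5 | fire T3 | [5 8 5 3 3]

5 8 5 3 3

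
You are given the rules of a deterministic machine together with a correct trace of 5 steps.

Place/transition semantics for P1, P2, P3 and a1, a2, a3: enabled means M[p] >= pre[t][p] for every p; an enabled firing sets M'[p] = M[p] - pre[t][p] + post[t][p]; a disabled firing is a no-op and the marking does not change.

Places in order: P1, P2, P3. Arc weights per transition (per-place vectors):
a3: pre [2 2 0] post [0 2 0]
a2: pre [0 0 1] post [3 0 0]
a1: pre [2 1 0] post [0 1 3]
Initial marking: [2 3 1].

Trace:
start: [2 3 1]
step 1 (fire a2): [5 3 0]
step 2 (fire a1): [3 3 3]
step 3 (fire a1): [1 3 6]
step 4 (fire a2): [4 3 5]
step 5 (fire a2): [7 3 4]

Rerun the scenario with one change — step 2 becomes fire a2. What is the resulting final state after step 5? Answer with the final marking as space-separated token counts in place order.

(re-executing from step 2 with the substitution; state before step 2: [5 3 0])
step 2 (fire a2): [5 3 0]
step 3 (fire a1): [3 3 3]
step 4 (fire a2): [6 3 2]
step 5 (fire a2): [9 3 1]

9 3 1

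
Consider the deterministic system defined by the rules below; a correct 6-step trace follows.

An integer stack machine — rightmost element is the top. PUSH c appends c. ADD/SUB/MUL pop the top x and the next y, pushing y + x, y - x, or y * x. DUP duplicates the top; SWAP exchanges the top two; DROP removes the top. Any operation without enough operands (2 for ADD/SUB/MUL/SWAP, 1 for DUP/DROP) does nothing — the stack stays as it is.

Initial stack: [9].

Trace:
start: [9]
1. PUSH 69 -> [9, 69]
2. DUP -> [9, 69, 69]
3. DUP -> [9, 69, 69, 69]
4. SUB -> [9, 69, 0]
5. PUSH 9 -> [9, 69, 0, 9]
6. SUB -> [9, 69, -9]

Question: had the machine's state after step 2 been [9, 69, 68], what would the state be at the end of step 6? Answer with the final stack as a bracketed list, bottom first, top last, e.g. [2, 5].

[9, 69, -9]

state after step 2 := [9, 69, 68]
3. DUP -> [9, 69, 68, 68]
4. SUB -> [9, 69, 0]
5. PUSH 9 -> [9, 69, 0, 9]
6. SUB -> [9, 69, -9]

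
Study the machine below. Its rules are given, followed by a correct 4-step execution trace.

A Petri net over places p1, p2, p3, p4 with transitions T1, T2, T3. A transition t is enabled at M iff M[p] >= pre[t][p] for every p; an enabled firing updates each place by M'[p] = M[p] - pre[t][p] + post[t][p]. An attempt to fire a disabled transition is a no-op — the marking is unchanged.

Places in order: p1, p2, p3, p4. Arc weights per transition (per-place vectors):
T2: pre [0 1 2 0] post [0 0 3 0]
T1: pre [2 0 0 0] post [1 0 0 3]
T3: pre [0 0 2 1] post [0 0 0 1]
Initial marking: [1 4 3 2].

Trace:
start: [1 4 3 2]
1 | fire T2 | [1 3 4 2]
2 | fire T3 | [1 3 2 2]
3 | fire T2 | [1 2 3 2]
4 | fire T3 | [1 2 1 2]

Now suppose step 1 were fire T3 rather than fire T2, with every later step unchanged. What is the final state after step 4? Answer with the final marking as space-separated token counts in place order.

1 4 1 2

(re-executing from step 1 with the substitution; state before step 1: [1 4 3 2])
1 | fire T3 | [1 4 1 2]
2 | fire T3 | [1 4 1 2]
3 | fire T2 | [1 4 1 2]
4 | fire T3 | [1 4 1 2]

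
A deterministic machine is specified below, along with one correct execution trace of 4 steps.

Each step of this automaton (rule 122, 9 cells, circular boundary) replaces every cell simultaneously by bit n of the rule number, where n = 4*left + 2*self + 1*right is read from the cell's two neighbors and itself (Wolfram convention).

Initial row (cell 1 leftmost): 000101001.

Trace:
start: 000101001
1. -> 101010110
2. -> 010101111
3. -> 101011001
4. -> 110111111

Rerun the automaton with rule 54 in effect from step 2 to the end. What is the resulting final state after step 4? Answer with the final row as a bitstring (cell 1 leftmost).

000001001

(re-executing steps 2..4 under rule 54; state before step 2: 101010110)
2. -> 111111001
3. -> 000000110
4. -> 000001001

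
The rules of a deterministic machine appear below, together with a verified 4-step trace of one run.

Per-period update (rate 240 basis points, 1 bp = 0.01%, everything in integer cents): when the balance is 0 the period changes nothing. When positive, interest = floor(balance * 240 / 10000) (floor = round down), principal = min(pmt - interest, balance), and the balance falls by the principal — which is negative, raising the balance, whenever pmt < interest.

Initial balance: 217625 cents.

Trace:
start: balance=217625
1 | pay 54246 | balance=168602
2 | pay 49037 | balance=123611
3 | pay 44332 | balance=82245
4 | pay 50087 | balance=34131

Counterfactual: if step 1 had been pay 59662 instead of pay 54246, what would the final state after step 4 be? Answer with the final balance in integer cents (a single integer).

28316

(re-executing from step 1 with the substitution; state before step 1: balance=217625)
1 | pay 59662 | balance=163186
2 | pay 49037 | balance=118065
3 | pay 44332 | balance=76566
4 | pay 50087 | balance=28316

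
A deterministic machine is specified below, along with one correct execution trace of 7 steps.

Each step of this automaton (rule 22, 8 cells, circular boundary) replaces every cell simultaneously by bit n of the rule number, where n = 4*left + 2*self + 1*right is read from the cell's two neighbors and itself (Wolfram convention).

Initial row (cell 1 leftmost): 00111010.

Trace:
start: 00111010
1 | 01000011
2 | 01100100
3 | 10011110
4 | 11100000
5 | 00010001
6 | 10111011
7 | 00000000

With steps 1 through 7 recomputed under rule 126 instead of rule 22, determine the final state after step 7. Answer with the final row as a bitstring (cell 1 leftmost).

(re-executing steps 1..7 under rule 126; state before step 1: 00111010)
1 | 01101111
2 | 11111001
3 | 00001111
4 | 10011001
5 | 11111111
6 | 00000000
7 | 00000000

00000000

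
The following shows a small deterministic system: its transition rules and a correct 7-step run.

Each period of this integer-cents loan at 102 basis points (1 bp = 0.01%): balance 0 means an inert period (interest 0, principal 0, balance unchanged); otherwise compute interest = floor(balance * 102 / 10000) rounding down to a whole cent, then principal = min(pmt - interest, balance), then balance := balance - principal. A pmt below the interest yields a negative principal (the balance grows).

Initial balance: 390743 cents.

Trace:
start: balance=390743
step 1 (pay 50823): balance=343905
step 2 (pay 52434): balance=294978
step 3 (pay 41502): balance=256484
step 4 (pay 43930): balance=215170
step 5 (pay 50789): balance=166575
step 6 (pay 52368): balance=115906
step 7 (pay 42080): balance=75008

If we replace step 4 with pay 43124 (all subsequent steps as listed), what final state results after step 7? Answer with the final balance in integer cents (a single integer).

(re-executing from step 4 with the substitution; state before step 4: balance=256484)
step 4 (pay 43124): balance=215976
step 5 (pay 50789): balance=167389
step 6 (pay 52368): balance=116728
step 7 (pay 42080): balance=75838

75838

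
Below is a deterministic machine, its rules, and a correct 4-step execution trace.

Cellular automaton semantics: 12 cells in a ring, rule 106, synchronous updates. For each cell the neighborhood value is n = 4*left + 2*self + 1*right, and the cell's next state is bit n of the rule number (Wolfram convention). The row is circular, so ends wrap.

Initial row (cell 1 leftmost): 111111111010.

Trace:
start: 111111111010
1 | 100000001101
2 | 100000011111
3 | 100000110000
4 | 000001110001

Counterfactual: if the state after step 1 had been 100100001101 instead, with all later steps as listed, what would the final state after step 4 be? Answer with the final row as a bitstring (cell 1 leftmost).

110001110001

state after step 1 := 100100001101
2 | 101000011111
3 | 110000110000
4 | 110001110001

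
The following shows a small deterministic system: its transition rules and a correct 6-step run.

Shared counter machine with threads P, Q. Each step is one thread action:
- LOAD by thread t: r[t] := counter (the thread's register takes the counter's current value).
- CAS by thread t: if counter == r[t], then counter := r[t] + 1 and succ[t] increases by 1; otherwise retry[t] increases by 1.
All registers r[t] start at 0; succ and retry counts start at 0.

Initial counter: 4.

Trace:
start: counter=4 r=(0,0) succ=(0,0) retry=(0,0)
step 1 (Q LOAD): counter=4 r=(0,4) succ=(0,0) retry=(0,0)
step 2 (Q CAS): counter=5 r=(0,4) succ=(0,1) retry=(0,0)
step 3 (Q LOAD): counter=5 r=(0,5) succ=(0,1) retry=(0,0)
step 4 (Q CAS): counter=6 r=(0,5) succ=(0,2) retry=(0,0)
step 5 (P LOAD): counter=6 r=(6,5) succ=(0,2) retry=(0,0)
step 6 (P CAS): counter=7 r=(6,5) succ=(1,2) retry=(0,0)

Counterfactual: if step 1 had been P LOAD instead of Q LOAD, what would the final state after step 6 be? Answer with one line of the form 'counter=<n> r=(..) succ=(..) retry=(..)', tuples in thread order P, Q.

(re-executing from step 1 with the substitution; state before step 1: counter=4 r=(0,0) succ=(0,0) retry=(0,0))
step 1 (P LOAD): counter=4 r=(4,0) succ=(0,0) retry=(0,0)
step 2 (Q CAS): counter=4 r=(4,0) succ=(0,0) retry=(0,1)
step 3 (Q LOAD): counter=4 r=(4,4) succ=(0,0) retry=(0,1)
step 4 (Q CAS): counter=5 r=(4,4) succ=(0,1) retry=(0,1)
step 5 (P LOAD): counter=5 r=(5,4) succ=(0,1) retry=(0,1)
step 6 (P CAS): counter=6 r=(5,4) succ=(1,1) retry=(0,1)

counter=6 r=(5,4) succ=(1,1) retry=(0,1)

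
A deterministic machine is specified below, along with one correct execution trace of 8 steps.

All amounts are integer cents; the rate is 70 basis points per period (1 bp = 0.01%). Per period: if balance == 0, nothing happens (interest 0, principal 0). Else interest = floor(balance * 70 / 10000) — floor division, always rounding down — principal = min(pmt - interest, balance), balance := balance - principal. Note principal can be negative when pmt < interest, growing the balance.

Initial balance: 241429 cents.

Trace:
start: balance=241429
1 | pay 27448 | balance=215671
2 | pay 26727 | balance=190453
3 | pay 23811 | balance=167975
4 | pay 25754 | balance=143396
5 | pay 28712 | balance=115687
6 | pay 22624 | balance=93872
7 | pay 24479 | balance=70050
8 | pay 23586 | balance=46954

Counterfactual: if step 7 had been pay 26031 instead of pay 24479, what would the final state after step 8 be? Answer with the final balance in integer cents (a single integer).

45391

(re-executing from step 7 with the substitution; state before step 7: balance=93872)
7 | pay 26031 | balance=68498
8 | pay 23586 | balance=45391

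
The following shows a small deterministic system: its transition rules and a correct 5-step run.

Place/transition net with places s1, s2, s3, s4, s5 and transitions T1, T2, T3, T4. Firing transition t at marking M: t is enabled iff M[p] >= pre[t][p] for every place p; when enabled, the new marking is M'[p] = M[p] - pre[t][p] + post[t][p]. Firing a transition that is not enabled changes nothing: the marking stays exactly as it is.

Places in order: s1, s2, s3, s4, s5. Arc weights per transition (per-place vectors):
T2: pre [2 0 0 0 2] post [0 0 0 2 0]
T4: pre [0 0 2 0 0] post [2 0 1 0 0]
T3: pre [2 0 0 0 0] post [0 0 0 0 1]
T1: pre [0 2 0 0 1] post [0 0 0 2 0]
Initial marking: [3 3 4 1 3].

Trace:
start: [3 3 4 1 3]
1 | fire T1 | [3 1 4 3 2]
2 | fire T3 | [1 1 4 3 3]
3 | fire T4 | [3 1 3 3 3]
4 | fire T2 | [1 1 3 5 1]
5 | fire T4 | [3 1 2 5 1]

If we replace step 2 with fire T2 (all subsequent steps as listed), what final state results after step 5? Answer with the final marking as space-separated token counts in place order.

5 1 2 5 0

(re-executing from step 2 with the substitution; state before step 2: [3 1 4 3 2])
2 | fire T2 | [1 1 4 5 0]
3 | fire T4 | [3 1 3 5 0]
4 | fire T2 | [3 1 3 5 0]
5 | fire T4 | [5 1 2 5 0]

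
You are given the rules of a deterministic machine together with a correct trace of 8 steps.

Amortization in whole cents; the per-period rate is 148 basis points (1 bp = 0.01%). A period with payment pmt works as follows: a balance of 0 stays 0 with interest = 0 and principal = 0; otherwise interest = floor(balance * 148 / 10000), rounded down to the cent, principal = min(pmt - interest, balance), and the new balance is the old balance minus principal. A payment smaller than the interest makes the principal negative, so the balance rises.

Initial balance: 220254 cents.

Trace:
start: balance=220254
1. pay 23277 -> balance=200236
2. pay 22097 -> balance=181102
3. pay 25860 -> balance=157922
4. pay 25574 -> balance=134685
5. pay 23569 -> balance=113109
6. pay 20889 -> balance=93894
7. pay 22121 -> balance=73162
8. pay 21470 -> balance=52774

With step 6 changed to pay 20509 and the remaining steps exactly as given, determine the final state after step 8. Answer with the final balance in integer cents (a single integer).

(re-executing from step 6 with the substitution; state before step 6: balance=113109)
6. pay 20509 -> balance=94274
7. pay 22121 -> balance=73548
8. pay 21470 -> balance=53166

53166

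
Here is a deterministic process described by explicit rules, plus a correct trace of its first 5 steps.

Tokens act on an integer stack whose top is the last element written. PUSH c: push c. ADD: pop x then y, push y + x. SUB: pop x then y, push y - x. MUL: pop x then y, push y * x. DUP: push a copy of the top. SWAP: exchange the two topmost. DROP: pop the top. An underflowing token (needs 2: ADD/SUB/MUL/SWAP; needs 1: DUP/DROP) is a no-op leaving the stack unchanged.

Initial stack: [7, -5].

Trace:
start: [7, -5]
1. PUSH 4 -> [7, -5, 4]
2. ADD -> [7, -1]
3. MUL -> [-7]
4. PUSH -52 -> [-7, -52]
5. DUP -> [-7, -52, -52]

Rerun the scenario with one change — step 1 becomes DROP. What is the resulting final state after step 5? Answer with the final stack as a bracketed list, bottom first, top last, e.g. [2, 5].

[7, -52, -52]

(re-executing from step 1 with the substitution; state before step 1: [7, -5])
1. DROP -> [7]
2. ADD -> [7]
3. MUL -> [7]
4. PUSH -52 -> [7, -52]
5. DUP -> [7, -52, -52]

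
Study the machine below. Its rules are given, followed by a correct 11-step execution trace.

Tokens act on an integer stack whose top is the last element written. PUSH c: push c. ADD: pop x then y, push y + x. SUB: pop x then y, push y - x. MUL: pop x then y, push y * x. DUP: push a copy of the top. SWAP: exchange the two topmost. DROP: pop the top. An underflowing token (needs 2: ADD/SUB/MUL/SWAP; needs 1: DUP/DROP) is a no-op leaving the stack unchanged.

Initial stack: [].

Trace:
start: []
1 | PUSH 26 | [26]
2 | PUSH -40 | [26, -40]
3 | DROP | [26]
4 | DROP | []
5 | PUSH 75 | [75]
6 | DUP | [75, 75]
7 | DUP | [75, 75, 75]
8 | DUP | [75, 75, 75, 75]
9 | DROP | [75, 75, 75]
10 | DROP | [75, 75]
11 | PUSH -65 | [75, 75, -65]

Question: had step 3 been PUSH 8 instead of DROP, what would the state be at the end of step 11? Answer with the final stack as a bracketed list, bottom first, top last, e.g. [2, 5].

(re-executing from step 3 with the substitution; state before step 3: [26, -40])
3 | PUSH 8 | [26, -40, 8]
4 | DROP | [26, -40]
5 | PUSH 75 | [26, -40, 75]
6 | DUP | [26, -40, 75, 75]
7 | DUP | [26, -40, 75, 75, 75]
8 | DUP | [26, -40, 75, 75, 75, 75]
9 | DROP | [26, -40, 75, 75, 75]
10 | DROP | [26, -40, 75, 75]
11 | PUSH -65 | [26, -40, 75, 75, -65]

[26, -40, 75, 75, -65]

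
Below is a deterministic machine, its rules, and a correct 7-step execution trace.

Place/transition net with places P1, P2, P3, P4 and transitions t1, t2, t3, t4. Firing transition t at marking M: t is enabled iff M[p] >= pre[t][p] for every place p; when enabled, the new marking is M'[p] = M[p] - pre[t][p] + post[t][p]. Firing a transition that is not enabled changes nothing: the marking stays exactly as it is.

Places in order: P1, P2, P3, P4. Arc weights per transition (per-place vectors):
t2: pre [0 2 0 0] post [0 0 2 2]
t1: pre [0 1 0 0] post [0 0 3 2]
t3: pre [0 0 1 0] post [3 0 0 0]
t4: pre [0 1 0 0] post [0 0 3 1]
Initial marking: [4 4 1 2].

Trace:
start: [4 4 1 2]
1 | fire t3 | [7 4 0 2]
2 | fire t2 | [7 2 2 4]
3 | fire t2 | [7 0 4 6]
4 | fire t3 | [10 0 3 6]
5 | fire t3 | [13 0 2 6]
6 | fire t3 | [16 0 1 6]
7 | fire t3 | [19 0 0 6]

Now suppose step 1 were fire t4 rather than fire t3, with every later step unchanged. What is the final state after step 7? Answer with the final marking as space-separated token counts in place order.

16 1 2 5

(re-executing from step 1 with the substitution; state before step 1: [4 4 1 2])
1 | fire t4 | [4 3 4 3]
2 | fire t2 | [4 1 6 5]
3 | fire t2 | [4 1 6 5]
4 | fire t3 | [7 1 5 5]
5 | fire t3 | [10 1 4 5]
6 | fire t3 | [13 1 3 5]
7 | fire t3 | [16 1 2 5]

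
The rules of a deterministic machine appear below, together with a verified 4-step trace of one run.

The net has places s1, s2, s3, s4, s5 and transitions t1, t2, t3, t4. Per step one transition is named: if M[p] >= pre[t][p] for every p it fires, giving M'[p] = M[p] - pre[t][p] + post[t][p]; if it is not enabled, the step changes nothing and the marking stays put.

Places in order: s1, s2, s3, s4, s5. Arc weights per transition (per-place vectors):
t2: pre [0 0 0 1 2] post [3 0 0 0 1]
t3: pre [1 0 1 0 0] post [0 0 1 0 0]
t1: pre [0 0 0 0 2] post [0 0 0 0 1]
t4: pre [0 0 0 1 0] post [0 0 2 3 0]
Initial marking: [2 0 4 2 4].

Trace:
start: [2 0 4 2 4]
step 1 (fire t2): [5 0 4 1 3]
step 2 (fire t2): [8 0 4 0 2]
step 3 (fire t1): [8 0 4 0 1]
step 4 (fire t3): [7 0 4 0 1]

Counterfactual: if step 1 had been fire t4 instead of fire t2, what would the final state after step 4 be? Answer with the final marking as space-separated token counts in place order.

(re-executing from step 1 with the substitution; state before step 1: [2 0 4 2 4])
step 1 (fire t4): [2 0 6 4 4]
step 2 (fire t2): [5 0 6 3 3]
step 3 (fire t1): [5 0 6 3 2]
step 4 (fire t3): [4 0 6 3 2]

4 0 6 3 2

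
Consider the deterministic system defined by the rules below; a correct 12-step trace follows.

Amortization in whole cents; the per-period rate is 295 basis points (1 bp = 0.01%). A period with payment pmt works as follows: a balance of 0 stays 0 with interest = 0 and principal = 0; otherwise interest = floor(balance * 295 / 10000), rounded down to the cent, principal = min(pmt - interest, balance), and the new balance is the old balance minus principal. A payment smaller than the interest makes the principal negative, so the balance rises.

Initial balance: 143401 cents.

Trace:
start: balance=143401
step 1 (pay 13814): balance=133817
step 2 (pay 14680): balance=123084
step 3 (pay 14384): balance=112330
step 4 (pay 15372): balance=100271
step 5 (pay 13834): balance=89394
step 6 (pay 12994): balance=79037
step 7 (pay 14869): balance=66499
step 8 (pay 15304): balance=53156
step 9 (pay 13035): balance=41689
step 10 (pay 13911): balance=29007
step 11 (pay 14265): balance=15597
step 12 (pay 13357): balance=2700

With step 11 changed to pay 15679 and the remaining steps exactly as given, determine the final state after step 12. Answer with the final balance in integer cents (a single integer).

(re-executing from step 11 with the substitution; state before step 11: balance=29007)
step 11 (pay 15679): balance=14183
step 12 (pay 13357): balance=1244

1244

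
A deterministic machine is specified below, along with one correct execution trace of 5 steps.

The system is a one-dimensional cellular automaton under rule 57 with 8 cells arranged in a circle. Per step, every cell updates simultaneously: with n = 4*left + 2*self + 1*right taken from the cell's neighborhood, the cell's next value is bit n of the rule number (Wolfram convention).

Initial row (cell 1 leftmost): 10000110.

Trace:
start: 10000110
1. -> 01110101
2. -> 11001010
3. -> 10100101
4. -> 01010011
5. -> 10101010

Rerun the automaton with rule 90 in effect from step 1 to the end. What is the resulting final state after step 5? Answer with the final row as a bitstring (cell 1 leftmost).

(re-executing steps 1..5 under rule 90; state before step 1: 10000110)
1. -> 01001110
2. -> 10111011
3. -> 10101010
4. -> 00000000
5. -> 00000000

00000000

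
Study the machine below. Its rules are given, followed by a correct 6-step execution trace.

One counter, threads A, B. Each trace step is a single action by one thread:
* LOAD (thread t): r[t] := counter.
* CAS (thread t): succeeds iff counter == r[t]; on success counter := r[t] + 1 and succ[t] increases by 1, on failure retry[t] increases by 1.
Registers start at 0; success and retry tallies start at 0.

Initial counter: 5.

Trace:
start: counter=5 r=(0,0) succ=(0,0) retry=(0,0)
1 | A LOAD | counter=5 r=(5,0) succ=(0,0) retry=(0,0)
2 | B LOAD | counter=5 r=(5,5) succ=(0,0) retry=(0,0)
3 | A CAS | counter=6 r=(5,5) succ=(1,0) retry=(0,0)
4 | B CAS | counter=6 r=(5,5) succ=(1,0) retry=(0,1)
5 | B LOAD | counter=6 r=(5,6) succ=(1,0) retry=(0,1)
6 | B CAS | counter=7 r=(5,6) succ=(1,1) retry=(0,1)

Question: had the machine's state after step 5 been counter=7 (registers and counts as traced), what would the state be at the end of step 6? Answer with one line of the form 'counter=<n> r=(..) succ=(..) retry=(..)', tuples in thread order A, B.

state after step 5 := counter=7 r=(5,6) succ=(1,0) retry=(0,1)
6 | B CAS | counter=7 r=(5,6) succ=(1,0) retry=(0,2)

counter=7 r=(5,6) succ=(1,0) retry=(0,2)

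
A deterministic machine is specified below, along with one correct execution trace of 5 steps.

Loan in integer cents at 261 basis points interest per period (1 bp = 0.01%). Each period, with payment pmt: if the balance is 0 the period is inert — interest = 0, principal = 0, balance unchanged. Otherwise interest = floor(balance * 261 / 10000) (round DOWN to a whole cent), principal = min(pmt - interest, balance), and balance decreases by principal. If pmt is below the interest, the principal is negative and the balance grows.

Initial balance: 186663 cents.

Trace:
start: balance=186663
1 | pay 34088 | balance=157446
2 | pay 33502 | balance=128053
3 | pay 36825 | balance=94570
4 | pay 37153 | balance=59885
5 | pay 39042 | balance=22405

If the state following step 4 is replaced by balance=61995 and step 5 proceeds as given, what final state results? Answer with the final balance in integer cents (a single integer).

24571

state after step 4 := balance=61995
5 | pay 39042 | balance=24571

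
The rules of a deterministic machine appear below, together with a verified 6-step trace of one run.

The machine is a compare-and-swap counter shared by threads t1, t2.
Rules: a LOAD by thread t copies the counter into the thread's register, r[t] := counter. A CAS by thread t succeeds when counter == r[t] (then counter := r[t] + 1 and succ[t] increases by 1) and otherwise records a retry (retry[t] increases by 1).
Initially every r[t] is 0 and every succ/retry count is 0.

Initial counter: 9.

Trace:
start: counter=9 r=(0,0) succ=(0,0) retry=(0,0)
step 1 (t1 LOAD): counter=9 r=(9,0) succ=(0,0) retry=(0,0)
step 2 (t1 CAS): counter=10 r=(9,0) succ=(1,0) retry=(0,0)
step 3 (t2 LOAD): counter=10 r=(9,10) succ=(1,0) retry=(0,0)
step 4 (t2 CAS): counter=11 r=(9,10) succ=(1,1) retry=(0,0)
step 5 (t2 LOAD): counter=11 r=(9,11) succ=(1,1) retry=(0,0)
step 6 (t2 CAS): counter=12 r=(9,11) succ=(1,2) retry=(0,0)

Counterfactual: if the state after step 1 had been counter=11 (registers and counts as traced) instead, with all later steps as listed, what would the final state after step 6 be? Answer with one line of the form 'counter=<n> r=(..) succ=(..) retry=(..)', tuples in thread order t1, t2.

counter=13 r=(9,12) succ=(0,2) retry=(1,0)

state after step 1 := counter=11 r=(9,0) succ=(0,0) retry=(0,0)
step 2 (t1 CAS): counter=11 r=(9,0) succ=(0,0) retry=(1,0)
step 3 (t2 LOAD): counter=11 r=(9,11) succ=(0,0) retry=(1,0)
step 4 (t2 CAS): counter=12 r=(9,11) succ=(0,1) retry=(1,0)
step 5 (t2 LOAD): counter=12 r=(9,12) succ=(0,1) retry=(1,0)
step 6 (t2 CAS): counter=13 r=(9,12) succ=(0,2) retry=(1,0)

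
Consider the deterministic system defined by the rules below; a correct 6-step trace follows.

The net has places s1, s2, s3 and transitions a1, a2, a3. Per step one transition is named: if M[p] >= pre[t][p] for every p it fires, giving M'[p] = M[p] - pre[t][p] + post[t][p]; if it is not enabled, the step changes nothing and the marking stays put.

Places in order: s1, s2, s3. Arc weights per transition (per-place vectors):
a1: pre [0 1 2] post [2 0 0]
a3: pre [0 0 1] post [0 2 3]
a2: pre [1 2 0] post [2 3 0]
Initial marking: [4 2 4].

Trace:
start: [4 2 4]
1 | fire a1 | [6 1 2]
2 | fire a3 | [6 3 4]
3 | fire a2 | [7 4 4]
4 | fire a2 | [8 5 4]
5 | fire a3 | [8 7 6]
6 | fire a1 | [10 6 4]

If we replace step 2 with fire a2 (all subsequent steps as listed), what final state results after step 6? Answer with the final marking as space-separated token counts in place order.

8 2 2

(re-executing from step 2 with the substitution; state before step 2: [6 1 2])
2 | fire a2 | [6 1 2]
3 | fire a2 | [6 1 2]
4 | fire a2 | [6 1 2]
5 | fire a3 | [6 3 4]
6 | fire a1 | [8 2 2]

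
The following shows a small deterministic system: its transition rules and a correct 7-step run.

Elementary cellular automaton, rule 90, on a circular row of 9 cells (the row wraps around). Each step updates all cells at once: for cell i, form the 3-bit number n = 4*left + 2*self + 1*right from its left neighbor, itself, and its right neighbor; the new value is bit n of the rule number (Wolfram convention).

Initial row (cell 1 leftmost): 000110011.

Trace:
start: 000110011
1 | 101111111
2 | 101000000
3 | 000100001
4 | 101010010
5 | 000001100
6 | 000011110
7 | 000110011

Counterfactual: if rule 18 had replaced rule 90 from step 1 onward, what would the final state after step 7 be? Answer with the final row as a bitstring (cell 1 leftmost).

101001100

(re-executing steps 1..7 under rule 18; state before step 1: 000110011)
1 | 101001100
2 | 000110011
3 | 101001100
4 | 000110011
5 | 101001100
6 | 000110011
7 | 101001100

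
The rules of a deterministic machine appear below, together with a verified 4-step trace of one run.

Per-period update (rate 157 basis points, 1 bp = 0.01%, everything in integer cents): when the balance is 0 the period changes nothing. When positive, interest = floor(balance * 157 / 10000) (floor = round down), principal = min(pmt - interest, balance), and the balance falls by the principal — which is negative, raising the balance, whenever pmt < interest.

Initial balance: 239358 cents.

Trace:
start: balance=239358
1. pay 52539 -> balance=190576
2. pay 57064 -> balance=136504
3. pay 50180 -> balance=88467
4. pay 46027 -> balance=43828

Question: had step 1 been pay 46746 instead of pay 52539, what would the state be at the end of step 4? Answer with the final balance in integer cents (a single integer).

(re-executing from step 1 with the substitution; state before step 1: balance=239358)
1. pay 46746 -> balance=196369
2. pay 57064 -> balance=142387
3. pay 50180 -> balance=94442
4. pay 46027 -> balance=49897

49897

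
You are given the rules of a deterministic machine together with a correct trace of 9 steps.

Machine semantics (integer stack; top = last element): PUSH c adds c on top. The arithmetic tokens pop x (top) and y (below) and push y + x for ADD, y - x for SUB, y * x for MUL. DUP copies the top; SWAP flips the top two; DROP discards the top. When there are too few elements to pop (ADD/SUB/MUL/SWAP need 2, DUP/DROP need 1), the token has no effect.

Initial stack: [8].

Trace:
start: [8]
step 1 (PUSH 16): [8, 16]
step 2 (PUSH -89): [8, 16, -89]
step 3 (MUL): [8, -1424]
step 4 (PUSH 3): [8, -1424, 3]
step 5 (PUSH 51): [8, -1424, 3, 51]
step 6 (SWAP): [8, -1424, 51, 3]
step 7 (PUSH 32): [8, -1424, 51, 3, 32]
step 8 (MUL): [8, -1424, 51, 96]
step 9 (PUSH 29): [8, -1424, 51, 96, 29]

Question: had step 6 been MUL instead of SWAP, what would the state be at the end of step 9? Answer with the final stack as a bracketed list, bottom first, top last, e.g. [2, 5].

(re-executing from step 6 with the substitution; state before step 6: [8, -1424, 3, 51])
step 6 (MUL): [8, -1424, 153]
step 7 (PUSH 32): [8, -1424, 153, 32]
step 8 (MUL): [8, -1424, 4896]
step 9 (PUSH 29): [8, -1424, 4896, 29]

[8, -1424, 4896, 29]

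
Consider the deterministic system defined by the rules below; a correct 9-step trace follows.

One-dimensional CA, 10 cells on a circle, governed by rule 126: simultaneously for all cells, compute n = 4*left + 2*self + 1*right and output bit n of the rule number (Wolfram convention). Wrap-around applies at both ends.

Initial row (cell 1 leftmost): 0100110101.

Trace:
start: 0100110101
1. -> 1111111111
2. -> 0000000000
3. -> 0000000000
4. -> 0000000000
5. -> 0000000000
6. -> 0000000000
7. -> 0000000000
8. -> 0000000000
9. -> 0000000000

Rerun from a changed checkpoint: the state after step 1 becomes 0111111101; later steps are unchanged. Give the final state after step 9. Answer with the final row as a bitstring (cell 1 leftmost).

state after step 1 := 0111111101
2. -> 1100000111
3. -> 0110001100
4. -> 1111011110
5. -> 1001110011
6. -> 1111011110
7. -> 1001110011
8. -> 1111011110
9. -> 1001110011

1001110011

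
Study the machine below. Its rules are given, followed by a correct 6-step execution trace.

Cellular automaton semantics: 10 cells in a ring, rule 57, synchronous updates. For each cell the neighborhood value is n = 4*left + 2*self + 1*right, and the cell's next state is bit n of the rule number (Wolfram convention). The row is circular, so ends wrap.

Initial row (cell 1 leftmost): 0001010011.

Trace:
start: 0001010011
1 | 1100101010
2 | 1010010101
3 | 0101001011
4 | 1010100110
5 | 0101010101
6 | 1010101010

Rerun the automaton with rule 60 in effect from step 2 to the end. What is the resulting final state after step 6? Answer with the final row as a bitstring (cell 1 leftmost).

0101010100

(re-executing steps 2..6 under rule 60; state before step 2: 1100101010)
2 | 1010111111
3 | 0111100000
4 | 0100010000
5 | 0110011000
6 | 0101010100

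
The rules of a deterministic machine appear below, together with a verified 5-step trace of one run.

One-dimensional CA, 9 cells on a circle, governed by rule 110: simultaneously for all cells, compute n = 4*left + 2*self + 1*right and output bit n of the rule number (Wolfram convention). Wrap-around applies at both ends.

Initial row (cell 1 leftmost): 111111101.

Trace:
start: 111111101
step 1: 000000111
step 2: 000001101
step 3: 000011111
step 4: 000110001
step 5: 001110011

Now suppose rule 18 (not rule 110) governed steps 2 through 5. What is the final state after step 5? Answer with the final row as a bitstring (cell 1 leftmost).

(re-executing steps 2..5 under rule 18; state before step 2: 000000111)
step 2: 100001000
step 3: 010010101
step 4: 001100000
step 5: 010010000

010010000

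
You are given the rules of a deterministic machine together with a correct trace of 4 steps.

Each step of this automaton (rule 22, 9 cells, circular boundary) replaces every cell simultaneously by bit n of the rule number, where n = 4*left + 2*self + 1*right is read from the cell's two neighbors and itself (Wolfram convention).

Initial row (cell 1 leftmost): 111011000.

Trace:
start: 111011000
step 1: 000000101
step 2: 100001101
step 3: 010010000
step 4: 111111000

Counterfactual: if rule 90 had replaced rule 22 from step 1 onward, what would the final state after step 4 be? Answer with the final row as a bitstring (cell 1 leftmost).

010010011

(re-executing steps 1..4 under rule 90; state before step 1: 111011000)
step 1: 101011101
step 2: 100010101
step 3: 110100001
step 4: 010010011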